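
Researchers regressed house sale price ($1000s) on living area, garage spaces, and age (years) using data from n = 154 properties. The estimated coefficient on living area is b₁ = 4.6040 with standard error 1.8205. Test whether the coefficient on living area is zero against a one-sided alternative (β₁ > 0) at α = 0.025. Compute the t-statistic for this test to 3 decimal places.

t = 2.529

H₀: β₁ = 0 vs H₁: β₁ > 0.
t = (b₁ − β₁⁰)/SE = 4.6040 / 1.8205 = 2.529.
df = n − k − 1 = 154 − 3 − 1 = 150.
One-sided p ≈ 0.0062, which is < 0.025, so reject H₀.
There is evidence that the true slope on living area is positive, holding the other predictors fixed.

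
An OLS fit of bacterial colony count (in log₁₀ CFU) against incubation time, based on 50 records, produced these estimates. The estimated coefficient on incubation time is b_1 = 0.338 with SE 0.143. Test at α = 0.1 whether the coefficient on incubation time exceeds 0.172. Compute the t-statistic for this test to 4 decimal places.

H₀: β₁ = 0.172 vs H₁: β₁ > 0.172.
t = (b_1 − β₁⁰)/SE = (0.338 − 0.172) / 0.143 = 1.1608.
df = n − 2 = 50 − 2 = 48.
One-sided p ≈ 0.1257, which is ≥ 0.1, so fail to reject H₀.
The data do not give significant evidence that the true slope on incubation time exceeds 0.172 log₁₀ CFU per unit.

t = 1.1608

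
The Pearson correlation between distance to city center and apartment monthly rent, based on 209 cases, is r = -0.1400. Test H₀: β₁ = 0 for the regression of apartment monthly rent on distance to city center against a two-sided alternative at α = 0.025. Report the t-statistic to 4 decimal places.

t = r·√(n − 2)/√(1 − r²) = -0.1400·√207/√0.9804 = -2.0343.
df = n − 2 = 207.
Two-sided p ≈ 0.0432, which is ≥ 0.025, so fail to reject H₀.
The data do not give significant evidence of a linear association between distance to city center and apartment monthly rent.

t = -2.0343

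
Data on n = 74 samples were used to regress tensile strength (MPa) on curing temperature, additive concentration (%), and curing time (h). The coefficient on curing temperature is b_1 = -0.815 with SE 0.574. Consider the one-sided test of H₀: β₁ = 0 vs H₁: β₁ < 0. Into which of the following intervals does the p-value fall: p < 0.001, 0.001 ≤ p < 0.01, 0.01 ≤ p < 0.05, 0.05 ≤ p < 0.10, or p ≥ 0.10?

0.05 ≤ p < 0.10

t = -0.815 / 0.574 = -1.420.
df = n − k − 1 = 74 − 3 − 1 = 70.
One-sided p = P(T_{70} < t) ≈ 0.0800.
So 0.05 ≤ p < 0.10.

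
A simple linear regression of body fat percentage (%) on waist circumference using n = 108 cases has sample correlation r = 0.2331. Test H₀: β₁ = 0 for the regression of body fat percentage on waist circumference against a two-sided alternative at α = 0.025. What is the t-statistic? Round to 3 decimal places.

t = 2.468

t = r·√(n − 2)/√(1 − r²) = 0.2331·√106/√0.945664 = 2.468.
df = n − 2 = 106.
Two-sided p ≈ 0.0152, which is < 0.025, so reject H₀.
There is evidence of a linear association between waist circumference and body fat percentage.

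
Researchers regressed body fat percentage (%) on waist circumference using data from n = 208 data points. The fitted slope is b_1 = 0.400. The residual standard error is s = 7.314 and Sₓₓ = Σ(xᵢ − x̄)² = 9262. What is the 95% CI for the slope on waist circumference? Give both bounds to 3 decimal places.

(0.250, 0.550)

SE(b_1) = s/√Sₓₓ = 7.314/√9262 = 0.0759981.
df = n − 2 = 206.
t* = t_{0.025, 206} = 1.971547.
Margin = t* × SE = 1.971547 × 0.0759981 = 0.14983.
CI: 0.400 ± 0.14983 → (0.250, 0.550).
With 95% confidence, each one-unit increase in waist circumference is associated with a change of between 0.250 and 0.550 % in body fat percentage.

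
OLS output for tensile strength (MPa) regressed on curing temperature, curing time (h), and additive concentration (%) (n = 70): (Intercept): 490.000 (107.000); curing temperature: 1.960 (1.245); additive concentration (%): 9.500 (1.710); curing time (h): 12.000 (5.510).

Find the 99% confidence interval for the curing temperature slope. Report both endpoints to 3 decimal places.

(-1.342, 5.262)

Read off: b = 1.960, SE = 1.245 for curing temperature.
df = n − k − 1 = 70 − 3 − 1 = 66.
t* = t_{0.005, 66} = 2.652394.
Margin = t* × SE = 2.652394 × 1.245 = 3.30223.
CI: 1.960 ± 3.30223 → (-1.342, 5.262).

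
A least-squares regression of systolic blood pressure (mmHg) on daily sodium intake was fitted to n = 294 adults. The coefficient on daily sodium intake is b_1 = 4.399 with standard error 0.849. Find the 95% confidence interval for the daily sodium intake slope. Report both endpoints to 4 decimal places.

(2.7281, 6.0699)

df = n − 2 = 294 − 2 = 292.
t* = t_{0.025, 292} = 1.968121.
Margin = t* × SE = 1.968121 × 0.849 = 1.670935.
CI: 4.399 ± 1.670935 → (2.7281, 6.0699).
With 95% confidence, each one-unit increase in daily sodium intake is associated with a change of between 2.7281 and 6.0699 mmHg in systolic blood pressure.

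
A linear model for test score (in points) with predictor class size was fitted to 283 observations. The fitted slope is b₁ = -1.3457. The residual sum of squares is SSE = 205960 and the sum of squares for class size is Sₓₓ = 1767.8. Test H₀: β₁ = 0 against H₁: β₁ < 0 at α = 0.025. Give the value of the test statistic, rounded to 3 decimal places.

t = -2.090

MSE = SSE/(n − 2) = 205960/281 = 732.954.
SE(b₁) = √(MSE/Sₓₓ) = √(732.954/1767.8) = 0.643905.
t = -1.3457 / 0.643905 = -2.090.
df = n − 2 = 281.
One-sided p ≈ 0.0188, which is < 0.025, so reject H₀.
There is evidence that the true slope on class size is negative.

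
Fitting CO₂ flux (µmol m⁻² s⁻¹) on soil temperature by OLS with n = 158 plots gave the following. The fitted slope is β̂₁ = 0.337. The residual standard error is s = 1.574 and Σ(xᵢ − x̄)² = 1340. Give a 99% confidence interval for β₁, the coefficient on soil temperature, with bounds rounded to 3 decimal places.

(0.225, 0.449)

SE(β̂₁) = s/√Sₓₓ = 1.574/√1340 = 0.0429984.
df = n − 2 = 156.
t* = t_{0.005, 156} = 2.607712.
Margin = t* × SE = 2.607712 × 0.0429984 = 0.11213.
CI: 0.337 ± 0.11213 → (0.225, 0.449).
With 99% confidence, each one-unit increase in soil temperature is associated with a change of between 0.225 and 0.449 µmol m⁻² s⁻¹ in CO₂ flux.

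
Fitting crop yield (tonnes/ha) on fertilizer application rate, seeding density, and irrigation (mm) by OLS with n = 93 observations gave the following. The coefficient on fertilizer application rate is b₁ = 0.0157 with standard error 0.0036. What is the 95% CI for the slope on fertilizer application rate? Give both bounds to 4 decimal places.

(0.0085, 0.0229)

df = n − k − 1 = 93 − 3 − 1 = 89.
t* = t_{0.025, 89} = 1.986979.
Margin = t* × SE = 1.986979 × 0.0036 = 0.007153.
CI: 0.0157 ± 0.007153 → (0.0085, 0.0229).
With 95% confidence, each one-unit increase in fertilizer application rate is associated with a change of between 0.0085 and 0.0229 tonnes/ha in crop yield, holding the other predictors fixed.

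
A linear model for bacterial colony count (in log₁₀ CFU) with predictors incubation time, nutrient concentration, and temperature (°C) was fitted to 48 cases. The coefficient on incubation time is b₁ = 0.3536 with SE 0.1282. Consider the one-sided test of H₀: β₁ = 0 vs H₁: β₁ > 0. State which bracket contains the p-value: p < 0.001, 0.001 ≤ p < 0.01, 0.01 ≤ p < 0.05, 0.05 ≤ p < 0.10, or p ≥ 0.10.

t = 0.3536 / 0.1282 = 2.758.
df = n − k − 1 = 48 − 3 − 1 = 44.
One-sided p = P(T_{44} > t) ≈ 0.0042.
So 0.001 ≤ p < 0.01.

0.001 ≤ p < 0.01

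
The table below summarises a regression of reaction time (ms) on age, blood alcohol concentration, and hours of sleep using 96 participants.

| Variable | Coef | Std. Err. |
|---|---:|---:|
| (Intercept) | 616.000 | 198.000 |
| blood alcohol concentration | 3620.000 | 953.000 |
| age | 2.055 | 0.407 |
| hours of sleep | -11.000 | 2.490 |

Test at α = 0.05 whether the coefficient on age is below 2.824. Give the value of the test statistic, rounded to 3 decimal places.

Read off: b = 2.055, SE = 0.407 for age.
H₀: β₁ = 2.824 vs H₁: β₁ < 2.824.
t = (2.055 − 2.824) / 0.407 = -1.889.
df = n − k − 1 = 96 − 3 − 1 = 92.
One-sided p ≈ 0.0310, which is < 0.05, so reject H₀.
There is evidence that the true slope on age is below 2.824 ms per unit, holding the other predictors fixed.

t = -1.889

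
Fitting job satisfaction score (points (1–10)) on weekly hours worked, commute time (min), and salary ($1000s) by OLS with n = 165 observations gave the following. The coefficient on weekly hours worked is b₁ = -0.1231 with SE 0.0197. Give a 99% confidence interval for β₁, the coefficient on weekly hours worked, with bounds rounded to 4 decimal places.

(-0.1745, -0.0717)

df = n − k − 1 = 165 − 3 − 1 = 161.
t* = t_{0.005, 161} = 2.606711.
Margin = t* × SE = 2.606711 × 0.0197 = 0.051352.
CI: -0.1231 ± 0.051352 → (-0.1745, -0.0717).
With 99% confidence, each one-unit increase in weekly hours worked is associated with a change of between -0.1745 and -0.0717 points (1–10) in job satisfaction score, holding the other predictors fixed.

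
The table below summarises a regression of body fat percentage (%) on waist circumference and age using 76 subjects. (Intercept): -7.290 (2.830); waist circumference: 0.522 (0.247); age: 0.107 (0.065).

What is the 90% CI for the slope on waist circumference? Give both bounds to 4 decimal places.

Read off: b = 0.522, SE = 0.247 for waist circumference.
df = n − k − 1 = 76 − 2 − 1 = 73.
t* = t_{0.05, 73} = 1.665996.
Margin = t* × SE = 1.665996 × 0.247 = 0.411501.
CI: 0.522 ± 0.411501 → (0.1105, 0.9335).

(0.1105, 0.9335)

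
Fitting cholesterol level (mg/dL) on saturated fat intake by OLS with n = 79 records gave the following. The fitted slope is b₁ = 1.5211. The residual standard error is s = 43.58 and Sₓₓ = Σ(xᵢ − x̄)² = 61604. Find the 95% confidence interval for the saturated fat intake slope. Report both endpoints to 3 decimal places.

SE(b₁) = s/√Sₓₓ = 43.58/√61604 = 0.175583.
df = n − 2 = 77.
t* = t_{0.025, 77} = 1.991254.
Margin = t* × SE = 1.991254 × 0.175583 = 0.34963.
CI: 1.5211 ± 0.34963 → (1.171, 1.871).
With 95% confidence, each one-unit increase in saturated fat intake is associated with a change of between 1.171 and 1.871 mg/dL in cholesterol level.

(1.171, 1.871)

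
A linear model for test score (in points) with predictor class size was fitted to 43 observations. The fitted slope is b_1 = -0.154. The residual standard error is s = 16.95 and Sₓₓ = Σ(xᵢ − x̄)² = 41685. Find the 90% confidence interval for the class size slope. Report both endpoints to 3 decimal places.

SE(b_1) = s/√Sₓₓ = 16.95/√41685 = 0.0830194.
df = n − 2 = 41.
t* = t_{0.05, 41} = 1.682878.
Margin = t* × SE = 1.682878 × 0.0830194 = 0.13971.
CI: -0.154 ± 0.13971 → (-0.294, -0.014).
With 90% confidence, each one-unit increase in class size is associated with a change of between -0.294 and -0.014 points in test score.

(-0.294, -0.014)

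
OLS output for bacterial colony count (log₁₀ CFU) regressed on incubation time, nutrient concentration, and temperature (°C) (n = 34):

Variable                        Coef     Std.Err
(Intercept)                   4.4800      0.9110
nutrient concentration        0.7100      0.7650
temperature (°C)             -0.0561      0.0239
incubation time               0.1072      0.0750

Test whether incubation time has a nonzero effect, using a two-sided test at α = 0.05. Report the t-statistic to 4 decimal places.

Read off: b = 0.1072, SE = 0.0750 for incubation time.
H₀: β₁ = 0 vs H₁: β₁ ≠ 0.
t = 0.1072 / 0.0750 = 1.4293.
df = n − k − 1 = 34 − 3 − 1 = 30.
Two-sided p ≈ 0.1632, which is ≥ 0.05, so fail to reject H₀.
The data do not give significant evidence of an association between incubation time and bacterial colony count, after adjusting for the other predictors.

t = 1.4293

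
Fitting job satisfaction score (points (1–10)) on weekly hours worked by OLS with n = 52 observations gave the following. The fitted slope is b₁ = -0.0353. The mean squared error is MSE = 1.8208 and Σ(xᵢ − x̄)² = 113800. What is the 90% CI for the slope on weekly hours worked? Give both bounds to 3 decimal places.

SE(b₁) = √(MSE/Sₓₓ) = √(1.8208/113800) = 0.004.
df = n − 2 = 50.
t* = t_{0.05, 50} = 1.675905.
Margin = t* × SE = 1.675905 × 0.004 = 0.00670.
CI: -0.0353 ± 0.00670 → (-0.042, -0.029).
With 90% confidence, each one-unit increase in weekly hours worked is associated with a change of between -0.042 and -0.029 points (1–10) in job satisfaction score.

(-0.042, -0.029)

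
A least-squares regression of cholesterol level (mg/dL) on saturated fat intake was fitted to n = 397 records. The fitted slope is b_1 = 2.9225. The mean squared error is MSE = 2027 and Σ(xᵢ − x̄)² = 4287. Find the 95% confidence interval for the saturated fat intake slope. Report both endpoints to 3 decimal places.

(1.571, 4.274)

SE(b_1) = √(MSE/Sₓₓ) = √(2027/4287) = 0.687623.
df = n − 2 = 395.
t* = t_{0.025, 395} = 1.965988.
Margin = t* × SE = 1.965988 × 0.687623 = 1.35186.
CI: 2.9225 ± 1.35186 → (1.571, 4.274).
With 95% confidence, each one-unit increase in saturated fat intake is associated with a change of between 1.571 and 4.274 mg/dL in cholesterol level.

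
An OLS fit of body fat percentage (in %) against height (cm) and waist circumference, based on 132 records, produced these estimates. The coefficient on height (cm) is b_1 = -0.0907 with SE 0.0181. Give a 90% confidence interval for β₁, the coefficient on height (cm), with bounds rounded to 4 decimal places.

df = n − k − 1 = 132 − 2 − 1 = 129.
t* = t_{0.05, 129} = 1.656752.
Margin = t* × SE = 1.656752 × 0.0181 = 0.029987.
CI: -0.0907 ± 0.029987 → (-0.1207, -0.0607).
With 90% confidence, each one-unit increase in height (cm) is associated with a change of between -0.1207 and -0.0607 % in body fat percentage, holding the other predictors fixed.

(-0.1207, -0.0607)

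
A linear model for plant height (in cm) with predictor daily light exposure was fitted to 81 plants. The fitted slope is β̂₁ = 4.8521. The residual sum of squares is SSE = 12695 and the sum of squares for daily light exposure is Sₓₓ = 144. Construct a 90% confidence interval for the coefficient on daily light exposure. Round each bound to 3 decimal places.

MSE = SSE/(n − 2) = 12695/79 = 160.696.
SE(β̂₁) = √(MSE/Sₓₓ) = √(160.696/144) = 1.05638.
df = n − 2 = 79.
t* = t_{0.05, 79} = 1.664371.
Margin = t* × SE = 1.664371 × 1.05638 = 1.75821.
CI: 4.8521 ± 1.75821 → (3.094, 6.610).
With 90% confidence, each one-unit increase in daily light exposure is associated with a change of between 3.094 and 6.610 cm in plant height.

(3.094, 6.610)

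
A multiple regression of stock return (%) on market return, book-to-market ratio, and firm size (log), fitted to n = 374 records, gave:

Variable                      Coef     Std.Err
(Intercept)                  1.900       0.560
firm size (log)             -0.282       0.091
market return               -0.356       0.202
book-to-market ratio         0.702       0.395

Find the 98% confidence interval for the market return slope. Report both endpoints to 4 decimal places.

Read off: b = -0.356, SE = 0.202 for market return.
df = n − k − 1 = 374 − 3 − 1 = 370.
t* = t_{0.01, 370} = 2.336468.
Margin = t* × SE = 2.336468 × 0.202 = 0.471967.
CI: -0.356 ± 0.471967 → (-0.8280, 0.1160).

(-0.8280, 0.1160)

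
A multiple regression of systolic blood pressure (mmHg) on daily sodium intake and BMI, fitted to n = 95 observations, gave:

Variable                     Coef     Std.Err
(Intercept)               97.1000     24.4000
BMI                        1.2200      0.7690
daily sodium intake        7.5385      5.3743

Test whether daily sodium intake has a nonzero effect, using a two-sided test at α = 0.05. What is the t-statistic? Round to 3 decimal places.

t = 1.403

Read off: b = 7.5385, SE = 5.3743 for daily sodium intake.
H₀: β₁ = 0 vs H₁: β₁ ≠ 0.
t = 7.5385 / 5.3743 = 1.403.
df = n − k − 1 = 95 − 2 − 1 = 92.
Two-sided p ≈ 0.1641, which is ≥ 0.05, so fail to reject H₀.
The data do not give significant evidence of an association between daily sodium intake and systolic blood pressure, after adjusting for the other predictors.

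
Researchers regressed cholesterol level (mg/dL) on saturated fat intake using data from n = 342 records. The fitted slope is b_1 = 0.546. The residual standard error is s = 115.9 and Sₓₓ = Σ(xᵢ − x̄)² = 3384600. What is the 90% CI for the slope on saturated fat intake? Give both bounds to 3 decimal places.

SE(b_1) = s/√Sₓₓ = 115.9/√3384600 = 0.0629984.
df = n − 2 = 340.
t* = t_{0.05, 340} = 1.649348.
Margin = t* × SE = 1.649348 × 0.0629984 = 0.10391.
CI: 0.546 ± 0.10391 → (0.442, 0.650).
With 90% confidence, each one-unit increase in saturated fat intake is associated with a change of between 0.442 and 0.650 mg/dL in cholesterol level.

(0.442, 0.650)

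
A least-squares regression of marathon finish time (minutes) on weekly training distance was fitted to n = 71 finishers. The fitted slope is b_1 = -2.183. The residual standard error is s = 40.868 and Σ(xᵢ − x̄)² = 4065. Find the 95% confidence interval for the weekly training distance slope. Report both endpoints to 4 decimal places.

(-3.4617, -0.9043)

SE(b_1) = s/√Sₓₓ = 40.868/√4065 = 0.640993.
df = n − 2 = 69.
t* = t_{0.025, 69} = 1.994945.
Margin = t* × SE = 1.994945 × 0.640993 = 1.278746.
CI: -2.183 ± 1.278746 → (-3.4617, -0.9043).
With 95% confidence, each one-unit increase in weekly training distance is associated with a change of between -3.4617 and -0.9043 minutes in marathon finish time.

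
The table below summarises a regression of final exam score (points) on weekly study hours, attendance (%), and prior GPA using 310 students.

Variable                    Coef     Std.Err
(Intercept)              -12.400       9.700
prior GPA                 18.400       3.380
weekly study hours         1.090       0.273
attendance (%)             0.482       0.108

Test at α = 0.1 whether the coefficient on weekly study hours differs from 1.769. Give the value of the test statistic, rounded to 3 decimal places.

Read off: b = 1.090, SE = 0.273 for weekly study hours.
H₀: β₁ = 1.769 vs H₁: β₁ ≠ 1.769.
t = (1.090 − 1.769) / 0.273 = -2.487.
df = n − k − 1 = 310 − 3 − 1 = 306.
Two-sided p ≈ 0.0134, which is < 0.1, so reject H₀.
There is evidence that the true slope on weekly study hours differs from 1.769 points per unit, holding the other predictors fixed.

t = -2.487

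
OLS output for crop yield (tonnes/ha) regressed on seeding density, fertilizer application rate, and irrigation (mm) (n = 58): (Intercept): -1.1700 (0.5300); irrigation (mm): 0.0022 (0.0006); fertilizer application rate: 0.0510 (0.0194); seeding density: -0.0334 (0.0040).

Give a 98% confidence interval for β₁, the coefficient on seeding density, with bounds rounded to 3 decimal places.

Read off: b = -0.0334, SE = 0.0040 for seeding density.
df = n − k − 1 = 58 − 3 − 1 = 54.
t* = t_{0.01, 54} = 2.39741.
Margin = t* × SE = 2.39741 × 0.0040 = 0.00959.
CI: -0.0334 ± 0.00959 → (-0.043, -0.024).

(-0.043, -0.024)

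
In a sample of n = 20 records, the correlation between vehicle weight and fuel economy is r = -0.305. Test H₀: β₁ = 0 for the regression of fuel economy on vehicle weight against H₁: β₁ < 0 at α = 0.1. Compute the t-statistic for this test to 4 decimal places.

t = -1.3587

t = r·√(n − 2)/√(1 − r²) = -0.305·√18/√0.906975 = -1.3587.
df = n − 2 = 18.
One-sided p ≈ 0.0955, which is < 0.1, so reject H₀.
There is evidence of a linear association between vehicle weight and fuel economy.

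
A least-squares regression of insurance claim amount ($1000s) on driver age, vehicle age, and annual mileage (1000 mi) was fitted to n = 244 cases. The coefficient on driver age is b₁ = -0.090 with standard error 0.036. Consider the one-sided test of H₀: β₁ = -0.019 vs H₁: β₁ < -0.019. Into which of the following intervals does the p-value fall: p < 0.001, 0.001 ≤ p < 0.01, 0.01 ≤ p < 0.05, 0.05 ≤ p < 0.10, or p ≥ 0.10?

t = (-0.090 − (-0.019)) / 0.036 = -1.972.
df = n − k − 1 = 244 − 3 − 1 = 240.
One-sided p = P(T_{240} < t) ≈ 0.0249.
So 0.01 ≤ p < 0.05.

0.01 ≤ p < 0.05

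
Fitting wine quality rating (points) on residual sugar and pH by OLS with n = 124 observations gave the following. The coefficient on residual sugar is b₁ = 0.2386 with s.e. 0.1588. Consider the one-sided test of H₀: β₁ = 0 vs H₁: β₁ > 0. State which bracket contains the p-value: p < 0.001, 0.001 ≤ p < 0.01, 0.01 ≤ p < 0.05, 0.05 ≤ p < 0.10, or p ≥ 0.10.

0.05 ≤ p < 0.10

t = 0.2386 / 0.1588 = 1.503.
df = n − k − 1 = 124 − 2 − 1 = 121.
One-sided p = P(T_{121} > t) ≈ 0.0678.
So 0.05 ≤ p < 0.10.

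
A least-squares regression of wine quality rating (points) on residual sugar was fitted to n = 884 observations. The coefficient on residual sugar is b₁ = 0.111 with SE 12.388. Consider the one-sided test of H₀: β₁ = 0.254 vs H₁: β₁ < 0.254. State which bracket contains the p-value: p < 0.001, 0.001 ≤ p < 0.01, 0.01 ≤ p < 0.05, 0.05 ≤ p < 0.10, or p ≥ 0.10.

t = (0.111 − 0.254) / 12.388 = -0.012.
df = n − 2 = 884 − 2 = 882.
One-sided p = P(T_{882} < t) ≈ 0.4954.
So p ≥ 0.10.

p ≥ 0.10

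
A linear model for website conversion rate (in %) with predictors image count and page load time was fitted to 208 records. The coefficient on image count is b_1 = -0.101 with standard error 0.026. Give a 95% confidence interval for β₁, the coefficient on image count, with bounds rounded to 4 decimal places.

(-0.1523, -0.0497)

df = n − k − 1 = 208 − 2 − 1 = 205.
t* = t_{0.025, 205} = 1.971603.
Margin = t* × SE = 1.971603 × 0.026 = 0.051262.
CI: -0.101 ± 0.051262 → (-0.1523, -0.0497).
With 95% confidence, each one-unit increase in image count is associated with a change of between -0.1523 and -0.0497 % in website conversion rate, holding the other predictors fixed.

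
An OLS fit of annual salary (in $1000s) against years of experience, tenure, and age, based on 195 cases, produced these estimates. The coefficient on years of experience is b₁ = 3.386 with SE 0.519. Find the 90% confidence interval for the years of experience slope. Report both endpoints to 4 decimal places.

(2.5282, 4.2438)

df = n − k − 1 = 195 − 3 − 1 = 191.
t* = t_{0.05, 191} = 1.652871.
Margin = t* × SE = 1.652871 × 0.519 = 0.857840.
CI: 3.386 ± 0.857840 → (2.5282, 4.2438).
With 90% confidence, each one-unit increase in years of experience is associated with a change of between 2.5282 and 4.2438 $1000s in annual salary, holding the other predictors fixed.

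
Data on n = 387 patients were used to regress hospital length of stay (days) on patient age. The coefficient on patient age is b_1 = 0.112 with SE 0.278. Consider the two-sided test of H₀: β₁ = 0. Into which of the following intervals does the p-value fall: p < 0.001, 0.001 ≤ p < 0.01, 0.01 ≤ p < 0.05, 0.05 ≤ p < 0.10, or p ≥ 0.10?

t = 0.112 / 0.278 = 0.403.
df = n − 2 = 387 − 2 = 385.
Two-sided p = 2·P(T_{385} > |t|) ≈ 0.6873.
So p ≥ 0.10.

p ≥ 0.10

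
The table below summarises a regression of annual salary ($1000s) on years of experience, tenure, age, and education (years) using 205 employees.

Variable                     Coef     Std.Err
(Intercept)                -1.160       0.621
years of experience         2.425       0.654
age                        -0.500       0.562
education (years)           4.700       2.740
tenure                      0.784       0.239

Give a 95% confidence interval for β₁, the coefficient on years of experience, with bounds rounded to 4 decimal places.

(1.1354, 3.7146)

Read off: b = 2.425, SE = 0.654 for years of experience.
df = n − k − 1 = 205 − 4 − 1 = 200.
t* = t_{0.025, 200} = 1.971896.
Margin = t* × SE = 1.971896 × 0.654 = 1.289620.
CI: 2.425 ± 1.289620 → (1.1354, 3.7146).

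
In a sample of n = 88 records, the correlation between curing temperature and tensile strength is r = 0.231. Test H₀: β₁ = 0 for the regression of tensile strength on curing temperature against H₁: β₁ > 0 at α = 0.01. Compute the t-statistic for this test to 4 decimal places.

t = 2.2018

t = r·√(n − 2)/√(1 − r²) = 0.231·√86/√0.946639 = 2.2018.
df = n − 2 = 86.
One-sided p ≈ 0.0152, which is ≥ 0.01, so fail to reject H₀.
The data do not give significant evidence of a linear association between curing temperature and tensile strength.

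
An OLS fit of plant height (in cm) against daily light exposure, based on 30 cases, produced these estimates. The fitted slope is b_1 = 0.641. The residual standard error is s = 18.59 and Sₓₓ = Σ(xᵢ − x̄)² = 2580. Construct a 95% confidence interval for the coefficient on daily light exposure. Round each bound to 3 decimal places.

(-0.109, 1.391)

SE(b_1) = s/√Sₓₓ = 18.59/√2580 = 0.36599.
df = n − 2 = 28.
t* = t_{0.025, 28} = 2.048407.
Margin = t* × SE = 2.048407 × 0.36599 = 0.74970.
CI: 0.641 ± 0.74970 → (-0.109, 1.391).
With 95% confidence, each one-unit increase in daily light exposure is associated with a change of between -0.109 and 1.391 cm in plant height.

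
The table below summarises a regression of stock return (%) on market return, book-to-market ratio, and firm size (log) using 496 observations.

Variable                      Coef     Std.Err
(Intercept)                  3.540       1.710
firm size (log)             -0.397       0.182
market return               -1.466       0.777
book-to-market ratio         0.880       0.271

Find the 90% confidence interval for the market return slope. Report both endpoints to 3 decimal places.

Read off: b = -1.466, SE = 0.777 for market return.
df = n − k − 1 = 496 − 3 − 1 = 492.
t* = t_{0.05, 492} = 1.647957.
Margin = t* × SE = 1.647957 × 0.777 = 1.28046.
CI: -1.466 ± 1.28046 → (-2.746, -0.186).

(-2.746, -0.186)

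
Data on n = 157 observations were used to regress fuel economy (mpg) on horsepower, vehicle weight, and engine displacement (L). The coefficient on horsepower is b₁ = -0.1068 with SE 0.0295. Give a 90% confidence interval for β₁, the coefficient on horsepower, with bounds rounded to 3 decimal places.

df = n − k − 1 = 157 − 3 − 1 = 153.
t* = t_{0.05, 153} = 1.654874.
Margin = t* × SE = 1.654874 × 0.0295 = 0.04882.
CI: -0.1068 ± 0.04882 → (-0.156, -0.058).
With 90% confidence, each one-unit increase in horsepower is associated with a change of between -0.156 and -0.058 mpg in fuel economy, holding the other predictors fixed.

(-0.156, -0.058)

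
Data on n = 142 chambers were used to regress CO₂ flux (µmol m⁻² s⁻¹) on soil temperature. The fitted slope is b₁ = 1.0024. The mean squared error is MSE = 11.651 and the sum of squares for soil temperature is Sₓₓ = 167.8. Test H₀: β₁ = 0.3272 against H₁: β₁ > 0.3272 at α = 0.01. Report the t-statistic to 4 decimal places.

t = 2.5624

SE(b₁) = √(MSE/Sₓₓ) = √(11.651/167.8) = 0.263503.
t = (1.0024 − 0.3272) / 0.263503 = 2.5624.
df = n − 2 = 140.
One-sided p ≈ 0.0057, which is < 0.01, so reject H₀.
There is evidence that the true slope on soil temperature exceeds 0.3272 µmol m⁻² s⁻¹ per unit.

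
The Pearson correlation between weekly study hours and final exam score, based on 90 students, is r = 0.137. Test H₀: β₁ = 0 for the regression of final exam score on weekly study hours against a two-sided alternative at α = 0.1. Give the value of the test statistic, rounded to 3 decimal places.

t = r·√(n − 2)/√(1 − r²) = 0.137·√88/√0.981231 = 1.297.
df = n − 2 = 88.
Two-sided p ≈ 0.1979, which is ≥ 0.1, so fail to reject H₀.
The data do not give significant evidence of a linear association between weekly study hours and final exam score.

t = 1.297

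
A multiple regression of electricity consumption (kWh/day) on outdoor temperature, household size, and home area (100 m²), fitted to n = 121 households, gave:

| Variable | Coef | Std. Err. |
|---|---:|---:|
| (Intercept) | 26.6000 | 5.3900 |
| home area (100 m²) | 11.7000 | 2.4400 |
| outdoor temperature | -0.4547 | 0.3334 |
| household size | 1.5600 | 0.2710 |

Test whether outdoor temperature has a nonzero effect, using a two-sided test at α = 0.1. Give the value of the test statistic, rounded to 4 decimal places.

Read off: b = -0.4547, SE = 0.3334 for outdoor temperature.
H₀: β₁ = 0 vs H₁: β₁ ≠ 0.
t = -0.4547 / 0.3334 = -1.3638.
df = n − k − 1 = 121 − 3 − 1 = 117.
Two-sided p ≈ 0.1752, which is ≥ 0.1, so fail to reject H₀.
The data do not give significant evidence of an association between outdoor temperature and electricity consumption, after adjusting for the other predictors.

t = -1.3638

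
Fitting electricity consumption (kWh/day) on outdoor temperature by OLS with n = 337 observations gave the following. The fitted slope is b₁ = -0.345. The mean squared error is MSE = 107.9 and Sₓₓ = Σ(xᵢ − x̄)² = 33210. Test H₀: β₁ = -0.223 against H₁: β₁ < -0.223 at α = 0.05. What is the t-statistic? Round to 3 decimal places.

t = -2.140

SE(b₁) = √(MSE/Sₓₓ) = √(107.9/33210) = 0.0570002.
t = (-0.345 − (-0.223)) / 0.0570002 = -2.140.
df = n − 2 = 335.
One-sided p ≈ 0.0165, which is < 0.05, so reject H₀.
There is evidence that the true slope on outdoor temperature is below -0.223 kWh/day per unit.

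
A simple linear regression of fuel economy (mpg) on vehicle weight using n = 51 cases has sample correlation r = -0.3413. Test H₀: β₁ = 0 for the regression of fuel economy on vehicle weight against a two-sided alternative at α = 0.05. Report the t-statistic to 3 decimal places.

t = -2.542

t = r·√(n − 2)/√(1 − r²) = -0.3413·√49/√0.883514 = -2.542.
df = n − 2 = 49.
Two-sided p ≈ 0.0142, which is < 0.05, so reject H₀.
There is evidence of a linear association between vehicle weight and fuel economy.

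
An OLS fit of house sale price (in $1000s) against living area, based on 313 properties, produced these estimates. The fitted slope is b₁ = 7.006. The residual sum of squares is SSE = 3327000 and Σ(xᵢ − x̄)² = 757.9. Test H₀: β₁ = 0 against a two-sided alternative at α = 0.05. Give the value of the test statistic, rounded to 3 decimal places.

MSE = SSE/(n − 2) = 3327000/311 = 10697.7.
SE(b₁) = √(MSE/Sₓₓ) = √(10697.7/757.9) = 3.75699.
t = 7.006 / 3.75699 = 1.865.
df = n − 2 = 311.
Two-sided p ≈ 0.0632, which is ≥ 0.05, so fail to reject H₀.
The data do not give significant evidence of an association between living area and house sale price.

t = 1.865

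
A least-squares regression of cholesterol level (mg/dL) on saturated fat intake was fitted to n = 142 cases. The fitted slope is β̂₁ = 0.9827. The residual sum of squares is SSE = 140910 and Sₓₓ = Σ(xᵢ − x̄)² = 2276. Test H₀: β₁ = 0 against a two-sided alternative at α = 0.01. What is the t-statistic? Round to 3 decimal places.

MSE = SSE/(n − 2) = 140910/140 = 1006.5.
SE(β̂₁) = √(MSE/Sₓₓ) = √(1006.5/2276) = 0.664999.
t = 0.9827 / 0.664999 = 1.478.
df = n − 2 = 140.
Two-sided p ≈ 0.1417, which is ≥ 0.01, so fail to reject H₀.
The data do not give significant evidence of an association between saturated fat intake and cholesterol level.

t = 1.478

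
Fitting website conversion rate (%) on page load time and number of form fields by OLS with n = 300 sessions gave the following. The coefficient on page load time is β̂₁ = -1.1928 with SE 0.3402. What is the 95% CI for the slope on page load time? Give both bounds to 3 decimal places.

df = n − k − 1 = 300 − 2 − 1 = 297.
t* = t_{0.025, 297} = 1.967984.
Margin = t* × SE = 1.967984 × 0.3402 = 0.66951.
CI: -1.1928 ± 0.66951 → (-1.862, -0.523).
With 95% confidence, each one-unit increase in page load time is associated with a change of between -1.862 and -0.523 % in website conversion rate, holding the other predictors fixed.

(-1.862, -0.523)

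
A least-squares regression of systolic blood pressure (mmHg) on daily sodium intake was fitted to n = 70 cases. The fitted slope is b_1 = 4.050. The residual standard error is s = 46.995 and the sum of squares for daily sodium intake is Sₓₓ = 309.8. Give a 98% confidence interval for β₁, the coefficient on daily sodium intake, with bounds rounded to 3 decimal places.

(-2.311, 10.411)

SE(b_1) = s/√Sₓₓ = 46.995/√309.8 = 2.67.
df = n − 2 = 68.
t* = t_{0.01, 68} = 2.382446.
Margin = t* × SE = 2.382446 × 2.67 = 6.36113.
CI: 4.050 ± 6.36113 → (-2.311, 10.411).
With 98% confidence, each one-unit increase in daily sodium intake is associated with a change of between -2.311 and 10.411 mmHg in systolic blood pressure.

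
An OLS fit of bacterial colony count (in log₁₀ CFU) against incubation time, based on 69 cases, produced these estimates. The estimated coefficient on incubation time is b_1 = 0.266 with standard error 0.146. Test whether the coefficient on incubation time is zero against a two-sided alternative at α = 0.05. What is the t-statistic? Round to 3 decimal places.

t = 1.822

H₀: β₁ = 0 vs H₁: β₁ ≠ 0.
t = (b_1 − β₁⁰)/SE = 0.266 / 0.146 = 1.822.
df = n − 2 = 69 − 2 = 67.
Two-sided p ≈ 0.0729, which is ≥ 0.05, so fail to reject H₀.
The data do not give significant evidence of an association between incubation time and bacterial colony count.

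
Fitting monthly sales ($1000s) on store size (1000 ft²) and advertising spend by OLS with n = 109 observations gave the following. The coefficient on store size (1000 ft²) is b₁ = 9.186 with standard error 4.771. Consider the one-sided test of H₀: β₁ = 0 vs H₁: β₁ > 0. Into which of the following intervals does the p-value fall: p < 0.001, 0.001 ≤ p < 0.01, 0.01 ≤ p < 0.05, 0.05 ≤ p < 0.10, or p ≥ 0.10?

0.01 ≤ p < 0.05

t = 9.186 / 4.771 = 1.925.
df = n − k − 1 = 109 − 2 − 1 = 106.
One-sided p = P(T_{106} > t) ≈ 0.0284.
So 0.01 ≤ p < 0.05.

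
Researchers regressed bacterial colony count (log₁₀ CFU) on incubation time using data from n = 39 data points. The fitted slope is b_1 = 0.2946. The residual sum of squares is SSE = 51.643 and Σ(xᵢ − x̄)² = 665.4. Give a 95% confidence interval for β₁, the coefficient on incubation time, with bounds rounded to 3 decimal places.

MSE = SSE/(n − 2) = 51.643/37 = 1.39576.
SE(b_1) = √(MSE/Sₓₓ) = √(1.39576/665.4) = 0.0457998.
df = n − 2 = 37.
t* = t_{0.025, 37} = 2.026192.
Margin = t* × SE = 2.026192 × 0.0457998 = 0.09280.
CI: 0.2946 ± 0.09280 → (0.202, 0.387).
With 95% confidence, each one-unit increase in incubation time is associated with a change of between 0.202 and 0.387 log₁₀ CFU in bacterial colony count.

(0.202, 0.387)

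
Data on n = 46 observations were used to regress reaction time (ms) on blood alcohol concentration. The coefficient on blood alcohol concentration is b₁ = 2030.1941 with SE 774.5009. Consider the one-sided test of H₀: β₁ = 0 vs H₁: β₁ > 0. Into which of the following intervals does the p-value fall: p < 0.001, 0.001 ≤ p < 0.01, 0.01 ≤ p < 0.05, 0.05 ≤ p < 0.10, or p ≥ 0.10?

0.001 ≤ p < 0.01

t = 2030.1941 / 774.5009 = 2.621.
df = n − 2 = 46 − 2 = 44.
One-sided p = P(T_{44} > t) ≈ 0.0060.
So 0.001 ≤ p < 0.01.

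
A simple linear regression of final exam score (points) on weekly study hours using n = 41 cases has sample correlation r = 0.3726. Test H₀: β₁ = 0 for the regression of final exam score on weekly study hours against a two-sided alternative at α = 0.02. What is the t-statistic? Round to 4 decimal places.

t = 2.5074

t = r·√(n − 2)/√(1 − r²) = 0.3726·√39/√0.861169 = 2.5074.
df = n − 2 = 39.
Two-sided p ≈ 0.0164, which is < 0.02, so reject H₀.
There is evidence of a linear association between weekly study hours and final exam score.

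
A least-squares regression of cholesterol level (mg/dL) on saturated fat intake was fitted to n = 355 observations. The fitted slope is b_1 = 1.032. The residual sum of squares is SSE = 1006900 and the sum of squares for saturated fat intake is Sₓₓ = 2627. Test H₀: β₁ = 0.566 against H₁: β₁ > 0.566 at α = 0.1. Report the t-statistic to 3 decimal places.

MSE = SSE/(n − 2) = 1006900/353 = 2852.41.
SE(b_1) = √(MSE/Sₓₓ) = √(2852.41/2627) = 1.04202.
t = (1.032 − 0.566) / 1.04202 = 0.447.
df = n − 2 = 353.
One-sided p ≈ 0.3275, which is ≥ 0.1, so fail to reject H₀.
The data do not give significant evidence that the true slope on saturated fat intake exceeds 0.566 mg/dL per unit.

t = 0.447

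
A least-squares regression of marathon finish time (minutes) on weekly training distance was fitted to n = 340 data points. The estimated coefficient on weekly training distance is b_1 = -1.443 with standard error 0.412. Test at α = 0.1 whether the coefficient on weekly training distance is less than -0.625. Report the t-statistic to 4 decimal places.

H₀: β₁ = -0.625 vs H₁: β₁ < -0.625.
t = (b_1 − β₁⁰)/SE = (-1.443 − (-0.625)) / 0.412 = -1.9854.
df = n − 2 = 340 − 2 = 338.
One-sided p ≈ 0.0240, which is < 0.1, so reject H₀.
There is evidence that the true slope on weekly training distance is below -0.625 minutes per unit.

t = -1.9854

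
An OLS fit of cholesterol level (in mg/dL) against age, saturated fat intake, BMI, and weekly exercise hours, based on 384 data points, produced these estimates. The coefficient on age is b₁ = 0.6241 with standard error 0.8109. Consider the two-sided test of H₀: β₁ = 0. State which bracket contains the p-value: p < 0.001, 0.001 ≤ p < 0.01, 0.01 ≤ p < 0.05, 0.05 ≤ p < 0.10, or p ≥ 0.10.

p ≥ 0.10

t = 0.6241 / 0.8109 = 0.770.
df = n − k − 1 = 384 − 4 − 1 = 379.
Two-sided p = 2·P(T_{379} > |t|) ≈ 0.4420.
So p ≥ 0.10.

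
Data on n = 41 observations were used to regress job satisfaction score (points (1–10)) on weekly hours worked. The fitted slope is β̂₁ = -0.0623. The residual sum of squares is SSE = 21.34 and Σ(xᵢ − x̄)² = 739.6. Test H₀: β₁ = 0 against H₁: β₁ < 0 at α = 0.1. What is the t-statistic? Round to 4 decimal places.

t = -2.2905

MSE = SSE/(n − 2) = 21.34/39 = 0.547179.
SE(β̂₁) = √(MSE/Sₓₓ) = √(0.547179/739.6) = 0.0271998.
t = -0.0623 / 0.0271998 = -2.2905.
df = n − 2 = 39.
One-sided p ≈ 0.0137, which is < 0.1, so reject H₀.
There is evidence that the true slope on weekly hours worked is negative.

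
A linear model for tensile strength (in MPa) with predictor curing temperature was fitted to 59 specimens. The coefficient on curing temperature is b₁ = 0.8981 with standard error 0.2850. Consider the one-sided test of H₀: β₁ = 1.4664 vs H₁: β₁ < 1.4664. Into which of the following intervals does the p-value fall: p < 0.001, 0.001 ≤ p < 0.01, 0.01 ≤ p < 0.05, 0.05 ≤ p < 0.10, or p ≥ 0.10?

0.01 ≤ p < 0.05

t = (0.8981 − 1.4664) / 0.2850 = -1.994.
df = n − 2 = 59 − 2 = 57.
One-sided p = P(T_{57} < t) ≈ 0.0255.
So 0.01 ≤ p < 0.05.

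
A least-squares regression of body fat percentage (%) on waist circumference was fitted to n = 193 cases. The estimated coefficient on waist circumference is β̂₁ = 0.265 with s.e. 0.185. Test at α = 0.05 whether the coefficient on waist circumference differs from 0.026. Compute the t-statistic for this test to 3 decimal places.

H₀: β₁ = 0.026 vs H₁: β₁ ≠ 0.026.
t = (β̂₁ − β₁⁰)/SE = (0.265 − 0.026) / 0.185 = 1.292.
df = n − 2 = 193 − 2 = 191.
Two-sided p ≈ 0.1980, which is ≥ 0.05, so fail to reject H₀.
The data are consistent with a true slope of 0.026 % per unit of waist circumference.

t = 1.292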